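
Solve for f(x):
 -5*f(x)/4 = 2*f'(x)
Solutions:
 f(x) = C1*exp(-5*x/8)


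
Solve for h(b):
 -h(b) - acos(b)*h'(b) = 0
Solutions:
 h(b) = C1*exp(-Integral(1/acos(b), b))


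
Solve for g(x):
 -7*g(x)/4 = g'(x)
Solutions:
 g(x) = C1*exp(-7*x/4)


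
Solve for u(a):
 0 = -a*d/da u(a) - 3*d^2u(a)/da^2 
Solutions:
 u(a) = C1 + C2*erf(sqrt(6)*a/6)


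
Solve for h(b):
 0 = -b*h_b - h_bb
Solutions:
 h(b) = C1 + C2*erf(sqrt(2)*b/2)


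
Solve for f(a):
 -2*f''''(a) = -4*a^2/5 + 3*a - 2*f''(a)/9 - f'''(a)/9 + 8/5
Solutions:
 f(a) = C1 + C2*a + C3*exp(a*(1 - sqrt(145))/36) + C4*exp(a*(1 + sqrt(145))/36) - 3*a^4/10 + 57*a^3/20 - 1323*a^2/40


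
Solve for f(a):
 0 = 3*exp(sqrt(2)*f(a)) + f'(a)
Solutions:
 f(a) = sqrt(2)*(2*log(1/(C1 + 3*a)) - log(2))/4


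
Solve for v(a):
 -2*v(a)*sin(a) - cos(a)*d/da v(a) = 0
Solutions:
 v(a) = C1*cos(a)^2


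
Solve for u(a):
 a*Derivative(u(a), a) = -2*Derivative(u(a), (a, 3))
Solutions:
 u(a) = C1 + Integral(C2*airyai(-2^(2/3)*a/2) + C3*airybi(-2^(2/3)*a/2), a)


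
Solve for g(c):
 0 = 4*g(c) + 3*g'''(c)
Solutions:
 g(c) = C3*exp(-6^(2/3)*c/3) + (C1*sin(2^(2/3)*3^(1/6)*c/2) + C2*cos(2^(2/3)*3^(1/6)*c/2))*exp(6^(2/3)*c/6)


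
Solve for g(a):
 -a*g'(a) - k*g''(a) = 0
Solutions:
 g(a) = C1 + C2*sqrt(k)*erf(sqrt(2)*a*sqrt(1/k)/2)


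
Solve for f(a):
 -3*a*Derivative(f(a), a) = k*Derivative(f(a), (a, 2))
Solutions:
 f(a) = C1 + C2*sqrt(k)*erf(sqrt(6)*a*sqrt(1/k)/2)


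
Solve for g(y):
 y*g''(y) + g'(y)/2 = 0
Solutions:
 g(y) = C1 + C2*sqrt(y)


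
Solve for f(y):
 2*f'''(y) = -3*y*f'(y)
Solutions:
 f(y) = C1 + Integral(C2*airyai(-2^(2/3)*3^(1/3)*y/2) + C3*airybi(-2^(2/3)*3^(1/3)*y/2), y)


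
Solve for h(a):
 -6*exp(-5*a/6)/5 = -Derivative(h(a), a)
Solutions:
 h(a) = C1 - 36*exp(-5*a/6)/25


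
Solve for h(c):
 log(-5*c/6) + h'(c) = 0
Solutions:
 h(c) = C1 - c*log(-c) + c*(-log(5) + 1 + log(6))


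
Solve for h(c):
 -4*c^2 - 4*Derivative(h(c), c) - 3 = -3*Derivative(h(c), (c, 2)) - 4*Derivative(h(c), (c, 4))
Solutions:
 h(c) = C1 + C2*exp(c*(-(4 + sqrt(17))^(1/3) + (4 + sqrt(17))^(-1/3))/4)*sin(sqrt(3)*c*((4 + sqrt(17))^(-1/3) + (4 + sqrt(17))^(1/3))/4) + C3*exp(c*(-(4 + sqrt(17))^(1/3) + (4 + sqrt(17))^(-1/3))/4)*cos(sqrt(3)*c*((4 + sqrt(17))^(-1/3) + (4 + sqrt(17))^(1/3))/4) + C4*exp(-c*(-(4 + sqrt(17))^(1/3) + (4 + sqrt(17))^(-1/3))/2) - c^3/3 - 3*c^2/4 - 15*c/8


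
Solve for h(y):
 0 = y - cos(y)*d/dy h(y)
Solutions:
 h(y) = C1 + Integral(y/cos(y), y)


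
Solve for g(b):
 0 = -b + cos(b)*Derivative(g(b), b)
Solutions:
 g(b) = C1 + Integral(b/cos(b), b)


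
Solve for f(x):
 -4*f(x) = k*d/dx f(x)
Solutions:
 f(x) = C1*exp(-4*x/k)


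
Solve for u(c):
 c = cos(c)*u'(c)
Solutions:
 u(c) = C1 + Integral(c/cos(c), c)


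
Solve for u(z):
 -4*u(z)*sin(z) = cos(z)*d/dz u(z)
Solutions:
 u(z) = C1*cos(z)^4


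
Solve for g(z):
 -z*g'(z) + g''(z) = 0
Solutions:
 g(z) = C1 + C2*erfi(sqrt(2)*z/2)


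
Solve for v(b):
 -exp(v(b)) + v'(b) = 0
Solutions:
 v(b) = log(-1/(C1 + b))


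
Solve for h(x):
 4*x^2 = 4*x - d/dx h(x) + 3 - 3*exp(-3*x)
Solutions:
 h(x) = C1 - 4*x^3/3 + 2*x^2 + 3*x + exp(-3*x)


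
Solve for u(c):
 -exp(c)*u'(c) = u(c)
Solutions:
 u(c) = C1*exp(exp(-c))


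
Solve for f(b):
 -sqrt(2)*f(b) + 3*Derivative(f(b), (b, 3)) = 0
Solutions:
 f(b) = C3*exp(2^(1/6)*3^(2/3)*b/3) + (C1*sin(6^(1/6)*b/2) + C2*cos(6^(1/6)*b/2))*exp(-2^(1/6)*3^(2/3)*b/6)


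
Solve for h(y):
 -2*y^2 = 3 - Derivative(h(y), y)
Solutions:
 h(y) = C1 + 2*y^3/3 + 3*y


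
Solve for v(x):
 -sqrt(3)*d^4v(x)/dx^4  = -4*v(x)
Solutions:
 v(x) = C1*exp(-sqrt(2)*3^(7/8)*x/3) + C2*exp(sqrt(2)*3^(7/8)*x/3) + C3*sin(sqrt(2)*3^(7/8)*x/3) + C4*cos(sqrt(2)*3^(7/8)*x/3)


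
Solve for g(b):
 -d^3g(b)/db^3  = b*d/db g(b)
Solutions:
 g(b) = C1 + Integral(C2*airyai(-b) + C3*airybi(-b), b)


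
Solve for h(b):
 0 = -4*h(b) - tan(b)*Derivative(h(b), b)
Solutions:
 h(b) = C1/sin(b)^4


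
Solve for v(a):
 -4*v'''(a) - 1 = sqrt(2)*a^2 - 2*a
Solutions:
 v(a) = C1 + C2*a + C3*a^2 - sqrt(2)*a^5/240 + a^4/48 - a^3/24


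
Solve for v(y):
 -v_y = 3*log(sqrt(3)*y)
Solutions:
 v(y) = C1 - 3*y*log(y) - 3*y*log(3)/2 + 3*y


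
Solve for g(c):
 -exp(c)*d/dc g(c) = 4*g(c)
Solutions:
 g(c) = C1*exp(4*exp(-c))


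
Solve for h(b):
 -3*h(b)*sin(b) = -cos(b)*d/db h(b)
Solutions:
 h(b) = C1/cos(b)^3


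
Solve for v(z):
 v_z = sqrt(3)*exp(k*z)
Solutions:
 v(z) = C1 + sqrt(3)*exp(k*z)/k


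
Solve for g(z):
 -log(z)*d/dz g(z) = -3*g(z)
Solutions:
 g(z) = C1*exp(3*li(z))


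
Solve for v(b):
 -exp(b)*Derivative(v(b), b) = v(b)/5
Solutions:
 v(b) = C1*exp(exp(-b)/5)


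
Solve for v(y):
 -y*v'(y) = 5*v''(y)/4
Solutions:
 v(y) = C1 + C2*erf(sqrt(10)*y/5)


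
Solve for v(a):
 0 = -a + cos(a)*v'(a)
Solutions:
 v(a) = C1 + Integral(a/cos(a), a)


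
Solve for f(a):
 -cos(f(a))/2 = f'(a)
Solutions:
 f(a) = pi - asin((C1 + exp(a))/(C1 - exp(a)))
 f(a) = asin((C1 + exp(a))/(C1 - exp(a)))


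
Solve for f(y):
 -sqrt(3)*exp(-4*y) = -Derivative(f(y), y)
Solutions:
 f(y) = C1 - sqrt(3)*exp(-4*y)/4


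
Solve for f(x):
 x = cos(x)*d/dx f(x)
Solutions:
 f(x) = C1 + Integral(x/cos(x), x)


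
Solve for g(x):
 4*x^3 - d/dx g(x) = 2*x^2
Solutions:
 g(x) = C1 + x^4 - 2*x^3/3


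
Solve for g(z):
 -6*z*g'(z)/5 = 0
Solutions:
 g(z) = C1


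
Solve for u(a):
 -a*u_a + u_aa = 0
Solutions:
 u(a) = C1 + C2*erfi(sqrt(2)*a/2)


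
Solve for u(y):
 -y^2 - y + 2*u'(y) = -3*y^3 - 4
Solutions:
 u(y) = C1 - 3*y^4/8 + y^3/6 + y^2/4 - 2*y


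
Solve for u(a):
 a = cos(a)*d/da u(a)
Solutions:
 u(a) = C1 + Integral(a/cos(a), a)


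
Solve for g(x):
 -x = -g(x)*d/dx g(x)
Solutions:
 g(x) = -sqrt(C1 + x^2)
 g(x) = sqrt(C1 + x^2)


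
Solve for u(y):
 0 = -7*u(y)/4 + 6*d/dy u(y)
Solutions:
 u(y) = C1*exp(7*y/24)


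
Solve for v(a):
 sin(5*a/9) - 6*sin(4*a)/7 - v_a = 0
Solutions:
 v(a) = C1 - 9*cos(5*a/9)/5 + 3*cos(4*a)/14


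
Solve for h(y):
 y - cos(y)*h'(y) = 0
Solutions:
 h(y) = C1 + Integral(y/cos(y), y)


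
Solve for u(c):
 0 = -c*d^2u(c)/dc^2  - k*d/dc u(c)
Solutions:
 u(c) = C1 + c^(1 - re(k))*(C2*sin(log(c)*Abs(im(k))) + C3*cos(log(c)*im(k)))


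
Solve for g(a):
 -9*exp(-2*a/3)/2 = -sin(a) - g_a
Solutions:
 g(a) = C1 + cos(a) - 27*exp(-2*a/3)/4


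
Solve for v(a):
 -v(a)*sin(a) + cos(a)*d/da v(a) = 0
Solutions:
 v(a) = C1/cos(a)


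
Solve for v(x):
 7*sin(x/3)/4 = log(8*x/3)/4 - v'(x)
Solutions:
 v(x) = C1 + x*log(x)/4 - x*log(3) - x/4 + 3*x*log(6)/4 + 21*cos(x/3)/4


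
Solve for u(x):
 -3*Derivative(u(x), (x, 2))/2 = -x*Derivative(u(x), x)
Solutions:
 u(x) = C1 + C2*erfi(sqrt(3)*x/3)


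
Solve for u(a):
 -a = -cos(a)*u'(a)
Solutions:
 u(a) = C1 + Integral(a/cos(a), a)


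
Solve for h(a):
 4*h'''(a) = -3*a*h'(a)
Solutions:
 h(a) = C1 + Integral(C2*airyai(-6^(1/3)*a/2) + C3*airybi(-6^(1/3)*a/2), a)


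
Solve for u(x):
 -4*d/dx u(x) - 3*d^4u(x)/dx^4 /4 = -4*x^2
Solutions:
 u(x) = C1 + C4*exp(-2*2^(1/3)*3^(2/3)*x/3) + x^3/3 + (C2*sin(2^(1/3)*3^(1/6)*x) + C3*cos(2^(1/3)*3^(1/6)*x))*exp(2^(1/3)*3^(2/3)*x/3)


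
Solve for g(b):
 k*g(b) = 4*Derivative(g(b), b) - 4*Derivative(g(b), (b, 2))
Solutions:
 g(b) = C1*exp(b*(1 - sqrt(1 - k))/2) + C2*exp(b*(sqrt(1 - k) + 1)/2)


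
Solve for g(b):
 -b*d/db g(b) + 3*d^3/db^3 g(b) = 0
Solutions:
 g(b) = C1 + Integral(C2*airyai(3^(2/3)*b/3) + C3*airybi(3^(2/3)*b/3), b)


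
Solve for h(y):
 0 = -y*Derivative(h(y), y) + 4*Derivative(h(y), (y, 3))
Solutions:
 h(y) = C1 + Integral(C2*airyai(2^(1/3)*y/2) + C3*airybi(2^(1/3)*y/2), y)


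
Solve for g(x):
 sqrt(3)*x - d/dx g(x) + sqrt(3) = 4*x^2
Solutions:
 g(x) = C1 - 4*x^3/3 + sqrt(3)*x^2/2 + sqrt(3)*x


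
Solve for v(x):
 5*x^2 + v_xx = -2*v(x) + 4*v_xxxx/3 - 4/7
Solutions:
 v(x) = C1*exp(-sqrt(2)*x*sqrt(3 + sqrt(105))/4) + C2*exp(sqrt(2)*x*sqrt(3 + sqrt(105))/4) + C3*sin(sqrt(2)*x*sqrt(-3 + sqrt(105))/4) + C4*cos(sqrt(2)*x*sqrt(-3 + sqrt(105))/4) - 5*x^2/2 + 31/14


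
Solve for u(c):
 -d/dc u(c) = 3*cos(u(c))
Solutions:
 u(c) = pi - asin((C1 + exp(6*c))/(C1 - exp(6*c)))
 u(c) = asin((C1 + exp(6*c))/(C1 - exp(6*c)))


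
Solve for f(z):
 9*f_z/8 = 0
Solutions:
 f(z) = C1


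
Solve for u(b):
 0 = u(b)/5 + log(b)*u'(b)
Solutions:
 u(b) = C1*exp(-li(b)/5)


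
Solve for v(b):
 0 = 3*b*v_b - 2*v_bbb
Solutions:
 v(b) = C1 + Integral(C2*airyai(2^(2/3)*3^(1/3)*b/2) + C3*airybi(2^(2/3)*3^(1/3)*b/2), b)


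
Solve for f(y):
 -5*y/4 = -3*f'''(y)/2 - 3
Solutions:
 f(y) = C1 + C2*y + C3*y^2 + 5*y^4/144 - y^3/3


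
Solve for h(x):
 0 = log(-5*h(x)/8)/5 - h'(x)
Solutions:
 -5*Integral(1/(log(-_y) - 3*log(2) + log(5)), (_y, h(x))) = C1 - x


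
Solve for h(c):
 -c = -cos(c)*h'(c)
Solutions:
 h(c) = C1 + Integral(c/cos(c), c)


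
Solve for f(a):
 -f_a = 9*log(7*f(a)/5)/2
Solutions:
 -2*Integral(1/(-log(_y) - log(7) + log(5)), (_y, f(a)))/9 = C1 - a


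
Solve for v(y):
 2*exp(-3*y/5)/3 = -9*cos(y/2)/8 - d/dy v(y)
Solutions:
 v(y) = C1 - 9*sin(y/2)/4 + 10*exp(-3*y/5)/9


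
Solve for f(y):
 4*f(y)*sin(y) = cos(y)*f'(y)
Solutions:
 f(y) = C1/cos(y)^4


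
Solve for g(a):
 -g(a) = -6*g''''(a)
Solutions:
 g(a) = C1*exp(-6^(3/4)*a/6) + C2*exp(6^(3/4)*a/6) + C3*sin(6^(3/4)*a/6) + C4*cos(6^(3/4)*a/6)


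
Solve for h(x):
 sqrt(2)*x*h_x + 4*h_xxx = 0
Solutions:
 h(x) = C1 + Integral(C2*airyai(-sqrt(2)*x/2) + C3*airybi(-sqrt(2)*x/2), x)


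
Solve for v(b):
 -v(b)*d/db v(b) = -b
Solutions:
 v(b) = -sqrt(C1 + b^2)
 v(b) = sqrt(C1 + b^2)


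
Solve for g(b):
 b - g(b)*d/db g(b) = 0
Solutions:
 g(b) = -sqrt(C1 + b^2)
 g(b) = sqrt(C1 + b^2)


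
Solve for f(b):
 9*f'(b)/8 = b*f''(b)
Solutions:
 f(b) = C1 + C2*b^(17/8)


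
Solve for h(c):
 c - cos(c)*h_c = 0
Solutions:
 h(c) = C1 + Integral(c/cos(c), c)


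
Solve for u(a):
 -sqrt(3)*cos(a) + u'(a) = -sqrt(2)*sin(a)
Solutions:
 u(a) = C1 + sqrt(3)*sin(a) + sqrt(2)*cos(a)


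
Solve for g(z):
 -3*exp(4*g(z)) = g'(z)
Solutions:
 g(z) = log(-I*(1/(C1 + 12*z))^(1/4))
 g(z) = log(I*(1/(C1 + 12*z))^(1/4))
 g(z) = log(-(1/(C1 + 12*z))^(1/4))
 g(z) = log(1/(C1 + 12*z))/4


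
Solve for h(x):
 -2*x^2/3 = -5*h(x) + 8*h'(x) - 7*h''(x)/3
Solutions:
 h(x) = C1*exp(x*(12 - sqrt(39))/7) + C2*exp(x*(sqrt(39) + 12)/7) + 2*x^2/15 + 32*x/75 + 628/1125


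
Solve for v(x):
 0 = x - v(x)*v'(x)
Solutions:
 v(x) = -sqrt(C1 + x^2)
 v(x) = sqrt(C1 + x^2)


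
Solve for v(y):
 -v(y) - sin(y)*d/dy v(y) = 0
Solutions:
 v(y) = C1*sqrt(cos(y) + 1)/sqrt(cos(y) - 1)


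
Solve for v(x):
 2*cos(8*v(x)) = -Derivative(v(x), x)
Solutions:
 v(x) = -asin((C1 + exp(32*x))/(C1 - exp(32*x)))/8 + pi/8
 v(x) = asin((C1 + exp(32*x))/(C1 - exp(32*x)))/8


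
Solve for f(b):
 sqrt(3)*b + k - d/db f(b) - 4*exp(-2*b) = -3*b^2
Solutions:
 f(b) = C1 + b^3 + sqrt(3)*b^2/2 + b*k + 2*exp(-2*b)


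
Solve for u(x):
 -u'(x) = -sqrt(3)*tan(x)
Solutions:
 u(x) = C1 - sqrt(3)*log(cos(x))


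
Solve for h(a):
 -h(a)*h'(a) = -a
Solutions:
 h(a) = -sqrt(C1 + a^2)
 h(a) = sqrt(C1 + a^2)


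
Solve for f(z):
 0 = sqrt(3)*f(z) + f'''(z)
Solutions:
 f(z) = C3*exp(-3^(1/6)*z) + (C1*sin(3^(2/3)*z/2) + C2*cos(3^(2/3)*z/2))*exp(3^(1/6)*z/2)


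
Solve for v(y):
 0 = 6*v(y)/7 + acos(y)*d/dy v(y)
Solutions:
 v(y) = C1*exp(-6*Integral(1/acos(y), y)/7)


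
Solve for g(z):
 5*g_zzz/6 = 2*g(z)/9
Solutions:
 g(z) = C3*exp(30^(2/3)*z/15) + (C1*sin(10^(2/3)*3^(1/6)*z/10) + C2*cos(10^(2/3)*3^(1/6)*z/10))*exp(-30^(2/3)*z/30)


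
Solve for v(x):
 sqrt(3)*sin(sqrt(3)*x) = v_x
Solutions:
 v(x) = C1 - cos(sqrt(3)*x)


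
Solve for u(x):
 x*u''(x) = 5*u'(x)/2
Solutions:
 u(x) = C1 + C2*x^(7/2)


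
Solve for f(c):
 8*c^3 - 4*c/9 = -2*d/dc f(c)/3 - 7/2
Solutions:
 f(c) = C1 - 3*c^4 + c^2/3 - 21*c/4


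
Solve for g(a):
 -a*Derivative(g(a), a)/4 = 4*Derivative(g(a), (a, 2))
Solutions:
 g(a) = C1 + C2*erf(sqrt(2)*a/8)


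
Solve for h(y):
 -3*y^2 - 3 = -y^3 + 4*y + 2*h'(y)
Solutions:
 h(y) = C1 + y^4/8 - y^3/2 - y^2 - 3*y/2


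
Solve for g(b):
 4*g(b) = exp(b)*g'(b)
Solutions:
 g(b) = C1*exp(-4*exp(-b))


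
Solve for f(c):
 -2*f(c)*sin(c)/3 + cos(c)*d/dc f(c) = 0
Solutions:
 f(c) = C1/cos(c)^(2/3)


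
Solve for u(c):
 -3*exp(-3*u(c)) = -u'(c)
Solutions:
 u(c) = log(C1 + 9*c)/3
 u(c) = log((-3^(1/3) - 3^(5/6)*I)*(C1 + 3*c)^(1/3)/2)
 u(c) = log((-3^(1/3) + 3^(5/6)*I)*(C1 + 3*c)^(1/3)/2)


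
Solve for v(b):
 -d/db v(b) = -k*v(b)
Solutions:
 v(b) = C1*exp(b*k)


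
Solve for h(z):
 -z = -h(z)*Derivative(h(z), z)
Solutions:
 h(z) = -sqrt(C1 + z^2)
 h(z) = sqrt(C1 + z^2)


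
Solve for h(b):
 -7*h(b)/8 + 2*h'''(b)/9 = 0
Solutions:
 h(b) = C3*exp(2^(2/3)*63^(1/3)*b/4) + (C1*sin(3*2^(2/3)*3^(1/6)*7^(1/3)*b/8) + C2*cos(3*2^(2/3)*3^(1/6)*7^(1/3)*b/8))*exp(-2^(2/3)*63^(1/3)*b/8)


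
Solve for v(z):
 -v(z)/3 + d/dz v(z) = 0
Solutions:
 v(z) = C1*exp(z/3)


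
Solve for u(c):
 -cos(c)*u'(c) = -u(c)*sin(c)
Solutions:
 u(c) = C1/cos(c)


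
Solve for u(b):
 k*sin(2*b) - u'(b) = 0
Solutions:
 u(b) = C1 - k*cos(2*b)/2


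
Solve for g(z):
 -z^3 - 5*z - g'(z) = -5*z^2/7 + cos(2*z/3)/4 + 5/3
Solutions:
 g(z) = C1 - z^4/4 + 5*z^3/21 - 5*z^2/2 - 5*z/3 - 3*sin(2*z/3)/8


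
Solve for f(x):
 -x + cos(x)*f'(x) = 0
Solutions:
 f(x) = C1 + Integral(x/cos(x), x)


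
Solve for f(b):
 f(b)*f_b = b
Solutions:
 f(b) = -sqrt(C1 + b^2)
 f(b) = sqrt(C1 + b^2)


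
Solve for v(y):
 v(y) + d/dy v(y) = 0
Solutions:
 v(y) = C1*exp(-y)


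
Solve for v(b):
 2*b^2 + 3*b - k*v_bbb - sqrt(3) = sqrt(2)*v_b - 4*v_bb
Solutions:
 v(b) = C1 + C2*exp(b*(2 - sqrt(-sqrt(2)*k + 4))/k) + C3*exp(b*(sqrt(-sqrt(2)*k + 4) + 2)/k) + sqrt(2)*b^3/3 + 3*sqrt(2)*b^2/4 + 4*b^2 - 2*b*k - sqrt(6)*b/2 + 6*b + 16*sqrt(2)*b


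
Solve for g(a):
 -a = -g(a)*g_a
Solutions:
 g(a) = -sqrt(C1 + a^2)
 g(a) = sqrt(C1 + a^2)


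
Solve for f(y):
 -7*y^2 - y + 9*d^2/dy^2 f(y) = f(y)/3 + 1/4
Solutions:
 f(y) = C1*exp(-sqrt(3)*y/9) + C2*exp(sqrt(3)*y/9) - 21*y^2 - 3*y - 4539/4


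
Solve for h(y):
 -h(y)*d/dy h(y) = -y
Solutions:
 h(y) = -sqrt(C1 + y^2)
 h(y) = sqrt(C1 + y^2)


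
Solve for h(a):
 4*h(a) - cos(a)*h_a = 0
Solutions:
 h(a) = C1*(sin(a)^2 + 2*sin(a) + 1)/(sin(a)^2 - 2*sin(a) + 1)


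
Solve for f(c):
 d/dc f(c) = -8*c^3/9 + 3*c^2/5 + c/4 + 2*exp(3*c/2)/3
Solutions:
 f(c) = C1 - 2*c^4/9 + c^3/5 + c^2/8 + 4*exp(3*c/2)/9


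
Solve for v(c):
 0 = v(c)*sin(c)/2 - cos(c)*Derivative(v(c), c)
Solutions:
 v(c) = C1/sqrt(cos(c))


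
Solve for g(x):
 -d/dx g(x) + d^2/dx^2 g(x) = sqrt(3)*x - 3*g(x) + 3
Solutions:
 g(x) = sqrt(3)*x/3 + (C1*sin(sqrt(11)*x/2) + C2*cos(sqrt(11)*x/2))*exp(x/2) + sqrt(3)/9 + 1


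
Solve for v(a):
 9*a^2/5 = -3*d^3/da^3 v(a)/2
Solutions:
 v(a) = C1 + C2*a + C3*a^2 - a^5/50


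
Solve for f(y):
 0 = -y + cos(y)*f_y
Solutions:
 f(y) = C1 + Integral(y/cos(y), y)


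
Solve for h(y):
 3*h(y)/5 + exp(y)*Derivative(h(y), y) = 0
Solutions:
 h(y) = C1*exp(3*exp(-y)/5)


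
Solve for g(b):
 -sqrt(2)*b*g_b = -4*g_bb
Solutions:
 g(b) = C1 + C2*erfi(2^(3/4)*b/4)


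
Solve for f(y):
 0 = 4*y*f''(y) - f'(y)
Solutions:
 f(y) = C1 + C2*y^(5/4)


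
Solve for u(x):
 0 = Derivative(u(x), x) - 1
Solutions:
 u(x) = C1 + x


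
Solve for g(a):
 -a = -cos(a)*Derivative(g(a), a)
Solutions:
 g(a) = C1 + Integral(a/cos(a), a)


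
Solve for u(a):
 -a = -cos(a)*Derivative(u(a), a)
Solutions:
 u(a) = C1 + Integral(a/cos(a), a)


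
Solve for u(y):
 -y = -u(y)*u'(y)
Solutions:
 u(y) = -sqrt(C1 + y^2)
 u(y) = sqrt(C1 + y^2)


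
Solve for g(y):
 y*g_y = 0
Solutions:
 g(y) = C1


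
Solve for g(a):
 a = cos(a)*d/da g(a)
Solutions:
 g(a) = C1 + Integral(a/cos(a), a)


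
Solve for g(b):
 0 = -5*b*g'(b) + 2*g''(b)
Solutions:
 g(b) = C1 + C2*erfi(sqrt(5)*b/2)


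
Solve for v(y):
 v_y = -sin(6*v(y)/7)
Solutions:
 y + 7*log(cos(6*v(y)/7) - 1)/12 - 7*log(cos(6*v(y)/7) + 1)/12 = C1


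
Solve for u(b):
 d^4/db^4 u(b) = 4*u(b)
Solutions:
 u(b) = C1*exp(-sqrt(2)*b) + C2*exp(sqrt(2)*b) + C3*sin(sqrt(2)*b) + C4*cos(sqrt(2)*b)


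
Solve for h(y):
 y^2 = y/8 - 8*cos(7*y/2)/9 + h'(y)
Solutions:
 h(y) = C1 + y^3/3 - y^2/16 + 16*sin(7*y/2)/63


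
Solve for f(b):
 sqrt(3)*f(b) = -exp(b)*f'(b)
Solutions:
 f(b) = C1*exp(sqrt(3)*exp(-b))


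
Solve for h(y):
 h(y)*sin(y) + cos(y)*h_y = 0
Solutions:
 h(y) = C1*cos(y)


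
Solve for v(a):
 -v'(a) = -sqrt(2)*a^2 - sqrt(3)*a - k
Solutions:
 v(a) = C1 + sqrt(2)*a^3/3 + sqrt(3)*a^2/2 + a*k


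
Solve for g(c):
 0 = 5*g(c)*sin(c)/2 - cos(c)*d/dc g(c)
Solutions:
 g(c) = C1/cos(c)^(5/2)


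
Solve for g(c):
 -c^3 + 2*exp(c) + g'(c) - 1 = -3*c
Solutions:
 g(c) = C1 + c^4/4 - 3*c^2/2 + c - 2*exp(c)


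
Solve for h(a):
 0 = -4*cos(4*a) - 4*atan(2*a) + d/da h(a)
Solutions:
 h(a) = C1 + 4*a*atan(2*a) - log(4*a^2 + 1) + sin(4*a)


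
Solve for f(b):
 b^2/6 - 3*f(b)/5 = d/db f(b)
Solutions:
 f(b) = C1*exp(-3*b/5) + 5*b^2/18 - 25*b/27 + 125/81


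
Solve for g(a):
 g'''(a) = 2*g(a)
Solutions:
 g(a) = C3*exp(2^(1/3)*a) + (C1*sin(2^(1/3)*sqrt(3)*a/2) + C2*cos(2^(1/3)*sqrt(3)*a/2))*exp(-2^(1/3)*a/2)


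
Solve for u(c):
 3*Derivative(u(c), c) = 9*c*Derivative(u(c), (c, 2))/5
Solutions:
 u(c) = C1 + C2*c^(8/3)


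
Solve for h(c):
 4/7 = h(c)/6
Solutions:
 h(c) = 24/7


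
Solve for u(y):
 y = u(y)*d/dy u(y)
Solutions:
 u(y) = -sqrt(C1 + y^2)
 u(y) = sqrt(C1 + y^2)


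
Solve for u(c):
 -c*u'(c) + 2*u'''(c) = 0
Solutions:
 u(c) = C1 + Integral(C2*airyai(2^(2/3)*c/2) + C3*airybi(2^(2/3)*c/2), c)


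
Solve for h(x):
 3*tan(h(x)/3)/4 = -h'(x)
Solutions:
 h(x) = -3*asin(C1*exp(-x/4)) + 3*pi
 h(x) = 3*asin(C1*exp(-x/4))


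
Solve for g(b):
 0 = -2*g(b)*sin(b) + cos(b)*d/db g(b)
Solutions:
 g(b) = C1/cos(b)^2


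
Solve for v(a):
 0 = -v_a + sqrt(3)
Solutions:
 v(a) = C1 + sqrt(3)*a


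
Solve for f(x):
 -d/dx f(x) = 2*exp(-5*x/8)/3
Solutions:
 f(x) = C1 + 16*exp(-5*x/8)/15


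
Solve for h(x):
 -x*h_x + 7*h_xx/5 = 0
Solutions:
 h(x) = C1 + C2*erfi(sqrt(70)*x/14)


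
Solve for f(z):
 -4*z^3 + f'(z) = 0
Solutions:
 f(z) = C1 + z^4


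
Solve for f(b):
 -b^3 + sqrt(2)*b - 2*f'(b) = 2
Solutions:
 f(b) = C1 - b^4/8 + sqrt(2)*b^2/4 - b


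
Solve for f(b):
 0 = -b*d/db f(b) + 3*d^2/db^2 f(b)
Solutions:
 f(b) = C1 + C2*erfi(sqrt(6)*b/6)


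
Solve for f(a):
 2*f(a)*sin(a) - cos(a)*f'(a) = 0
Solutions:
 f(a) = C1/cos(a)^2


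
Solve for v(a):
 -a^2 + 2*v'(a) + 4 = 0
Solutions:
 v(a) = C1 + a^3/6 - 2*a


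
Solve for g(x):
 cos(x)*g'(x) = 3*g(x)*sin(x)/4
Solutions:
 g(x) = C1/cos(x)^(3/4)


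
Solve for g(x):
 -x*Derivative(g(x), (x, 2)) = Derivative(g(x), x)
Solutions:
 g(x) = C1 + C2*log(x)


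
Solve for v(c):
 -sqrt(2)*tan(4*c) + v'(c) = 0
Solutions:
 v(c) = C1 - sqrt(2)*log(cos(4*c))/4


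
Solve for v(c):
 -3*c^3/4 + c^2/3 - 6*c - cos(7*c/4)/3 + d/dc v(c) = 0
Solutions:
 v(c) = C1 + 3*c^4/16 - c^3/9 + 3*c^2 + 4*sin(7*c/4)/21


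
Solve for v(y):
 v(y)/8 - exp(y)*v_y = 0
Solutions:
 v(y) = C1*exp(-exp(-y)/8)


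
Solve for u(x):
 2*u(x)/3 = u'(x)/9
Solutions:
 u(x) = C1*exp(6*x)


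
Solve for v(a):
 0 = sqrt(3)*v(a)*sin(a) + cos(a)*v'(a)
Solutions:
 v(a) = C1*cos(a)^(sqrt(3))


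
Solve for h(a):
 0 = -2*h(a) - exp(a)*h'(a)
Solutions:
 h(a) = C1*exp(2*exp(-a))


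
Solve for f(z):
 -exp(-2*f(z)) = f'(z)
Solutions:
 f(z) = log(-sqrt(C1 - 2*z))
 f(z) = log(C1 - 2*z)/2


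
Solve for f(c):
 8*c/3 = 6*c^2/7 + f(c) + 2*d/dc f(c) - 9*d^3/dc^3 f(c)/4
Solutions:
 f(c) = C1*exp(-6^(1/3)*c*(4*6^(1/3)/(sqrt(345) + 27)^(1/3) + (sqrt(345) + 27)^(1/3))/18)*sin(2^(1/3)*3^(1/6)*c*(-3^(2/3)*(sqrt(345) + 27)^(1/3) + 12*2^(1/3)/(sqrt(345) + 27)^(1/3))/18) + C2*exp(-6^(1/3)*c*(4*6^(1/3)/(sqrt(345) + 27)^(1/3) + (sqrt(345) + 27)^(1/3))/18)*cos(2^(1/3)*3^(1/6)*c*(-3^(2/3)*(sqrt(345) + 27)^(1/3) + 12*2^(1/3)/(sqrt(345) + 27)^(1/3))/18) + C3*exp(6^(1/3)*c*(4*6^(1/3)/(sqrt(345) + 27)^(1/3) + (sqrt(345) + 27)^(1/3))/9) - 6*c^2/7 + 128*c/21 - 256/21


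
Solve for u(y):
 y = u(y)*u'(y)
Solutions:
 u(y) = -sqrt(C1 + y^2)
 u(y) = sqrt(C1 + y^2)


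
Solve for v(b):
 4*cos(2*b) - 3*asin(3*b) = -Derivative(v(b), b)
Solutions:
 v(b) = C1 + 3*b*asin(3*b) + sqrt(1 - 9*b^2) - 2*sin(2*b)


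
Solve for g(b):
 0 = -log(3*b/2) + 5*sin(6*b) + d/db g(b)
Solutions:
 g(b) = C1 + b*log(b) - b - b*log(2) + b*log(3) + 5*cos(6*b)/6


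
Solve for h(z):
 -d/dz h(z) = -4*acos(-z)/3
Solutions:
 h(z) = C1 + 4*z*acos(-z)/3 + 4*sqrt(1 - z^2)/3


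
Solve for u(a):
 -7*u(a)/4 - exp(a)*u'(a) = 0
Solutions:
 u(a) = C1*exp(7*exp(-a)/4)


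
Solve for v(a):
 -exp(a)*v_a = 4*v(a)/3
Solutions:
 v(a) = C1*exp(4*exp(-a)/3)


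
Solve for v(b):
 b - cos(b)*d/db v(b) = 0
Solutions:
 v(b) = C1 + Integral(b/cos(b), b)


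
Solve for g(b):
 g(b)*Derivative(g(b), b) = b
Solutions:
 g(b) = -sqrt(C1 + b^2)
 g(b) = sqrt(C1 + b^2)


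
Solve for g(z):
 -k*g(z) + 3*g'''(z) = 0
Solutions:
 g(z) = C1*exp(3^(2/3)*k^(1/3)*z/3) + C2*exp(k^(1/3)*z*(-3^(2/3) + 3*3^(1/6)*I)/6) + C3*exp(-k^(1/3)*z*(3^(2/3) + 3*3^(1/6)*I)/6)


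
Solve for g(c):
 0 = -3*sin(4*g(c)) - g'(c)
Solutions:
 g(c) = -acos((-C1 - exp(24*c))/(C1 - exp(24*c)))/4 + pi/2
 g(c) = acos((-C1 - exp(24*c))/(C1 - exp(24*c)))/4


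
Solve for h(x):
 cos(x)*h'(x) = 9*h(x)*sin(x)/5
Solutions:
 h(x) = C1/cos(x)^(9/5)


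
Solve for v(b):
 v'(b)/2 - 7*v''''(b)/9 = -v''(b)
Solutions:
 v(b) = C1 + C2*exp(-42^(1/3)*b*(2*42^(1/3)/(sqrt(105) + 21)^(1/3) + (sqrt(105) + 21)^(1/3))/28)*sin(14^(1/3)*3^(1/6)*b*(-3^(2/3)*(sqrt(105) + 21)^(1/3) + 6*14^(1/3)/(sqrt(105) + 21)^(1/3))/28) + C3*exp(-42^(1/3)*b*(2*42^(1/3)/(sqrt(105) + 21)^(1/3) + (sqrt(105) + 21)^(1/3))/28)*cos(14^(1/3)*3^(1/6)*b*(-3^(2/3)*(sqrt(105) + 21)^(1/3) + 6*14^(1/3)/(sqrt(105) + 21)^(1/3))/28) + C4*exp(42^(1/3)*b*(2*42^(1/3)/(sqrt(105) + 21)^(1/3) + (sqrt(105) + 21)^(1/3))/14)


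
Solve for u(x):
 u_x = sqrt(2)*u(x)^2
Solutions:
 u(x) = -1/(C1 + sqrt(2)*x)


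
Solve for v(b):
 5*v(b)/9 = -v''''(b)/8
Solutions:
 v(b) = (C1*sin(10^(1/4)*sqrt(3)*b/3) + C2*cos(10^(1/4)*sqrt(3)*b/3))*exp(-10^(1/4)*sqrt(3)*b/3) + (C3*sin(10^(1/4)*sqrt(3)*b/3) + C4*cos(10^(1/4)*sqrt(3)*b/3))*exp(10^(1/4)*sqrt(3)*b/3)


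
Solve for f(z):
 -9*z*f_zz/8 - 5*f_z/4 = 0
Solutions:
 f(z) = C1 + C2/z^(1/9)


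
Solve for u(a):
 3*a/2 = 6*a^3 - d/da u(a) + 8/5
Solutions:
 u(a) = C1 + 3*a^4/2 - 3*a^2/4 + 8*a/5


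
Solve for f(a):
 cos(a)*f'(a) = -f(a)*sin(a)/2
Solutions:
 f(a) = C1*sqrt(cos(a))


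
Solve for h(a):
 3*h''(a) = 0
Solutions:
 h(a) = C1 + C2*a


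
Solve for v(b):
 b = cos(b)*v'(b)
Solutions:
 v(b) = C1 + Integral(b/cos(b), b)


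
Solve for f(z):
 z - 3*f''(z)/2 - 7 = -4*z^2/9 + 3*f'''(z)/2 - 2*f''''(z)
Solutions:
 f(z) = C1 + C2*z + C3*exp(z*(3 - sqrt(57))/8) + C4*exp(z*(3 + sqrt(57))/8) + 2*z^4/81 + z^3/81 - 160*z^2/81


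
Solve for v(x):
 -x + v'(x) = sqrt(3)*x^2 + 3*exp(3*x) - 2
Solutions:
 v(x) = C1 + sqrt(3)*x^3/3 + x^2/2 - 2*x + exp(3*x)


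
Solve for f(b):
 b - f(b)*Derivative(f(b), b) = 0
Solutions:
 f(b) = -sqrt(C1 + b^2)
 f(b) = sqrt(C1 + b^2)


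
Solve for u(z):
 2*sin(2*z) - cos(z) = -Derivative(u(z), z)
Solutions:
 u(z) = C1 + sin(z) + cos(2*z)


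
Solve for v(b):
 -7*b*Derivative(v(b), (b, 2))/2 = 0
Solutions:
 v(b) = C1 + C2*b


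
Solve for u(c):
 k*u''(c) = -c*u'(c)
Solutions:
 u(c) = C1 + C2*sqrt(k)*erf(sqrt(2)*c*sqrt(1/k)/2)


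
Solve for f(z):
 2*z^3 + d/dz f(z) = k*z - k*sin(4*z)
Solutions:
 f(z) = C1 + k*z^2/2 + k*cos(4*z)/4 - z^4/2


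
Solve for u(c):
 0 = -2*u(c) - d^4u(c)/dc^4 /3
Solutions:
 u(c) = (C1*sin(2^(3/4)*3^(1/4)*c/2) + C2*cos(2^(3/4)*3^(1/4)*c/2))*exp(-2^(3/4)*3^(1/4)*c/2) + (C3*sin(2^(3/4)*3^(1/4)*c/2) + C4*cos(2^(3/4)*3^(1/4)*c/2))*exp(2^(3/4)*3^(1/4)*c/2)


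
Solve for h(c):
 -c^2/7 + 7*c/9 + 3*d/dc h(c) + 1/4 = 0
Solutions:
 h(c) = C1 + c^3/63 - 7*c^2/54 - c/12


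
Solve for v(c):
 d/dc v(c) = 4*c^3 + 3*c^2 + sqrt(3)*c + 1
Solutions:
 v(c) = C1 + c^4 + c^3 + sqrt(3)*c^2/2 + c


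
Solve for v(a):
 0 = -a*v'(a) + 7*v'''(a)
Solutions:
 v(a) = C1 + Integral(C2*airyai(7^(2/3)*a/7) + C3*airybi(7^(2/3)*a/7), a)


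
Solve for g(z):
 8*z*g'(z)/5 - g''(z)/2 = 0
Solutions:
 g(z) = C1 + C2*erfi(2*sqrt(10)*z/5)


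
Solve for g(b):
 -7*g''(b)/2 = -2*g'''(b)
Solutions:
 g(b) = C1 + C2*b + C3*exp(7*b/4)


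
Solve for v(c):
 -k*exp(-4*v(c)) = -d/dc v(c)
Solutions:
 v(c) = log(-I*(C1 + 4*c*k)^(1/4))
 v(c) = log(I*(C1 + 4*c*k)^(1/4))
 v(c) = log(-(C1 + 4*c*k)^(1/4))
 v(c) = log(C1 + 4*c*k)/4


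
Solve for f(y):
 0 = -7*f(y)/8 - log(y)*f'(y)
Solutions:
 f(y) = C1*exp(-7*li(y)/8)


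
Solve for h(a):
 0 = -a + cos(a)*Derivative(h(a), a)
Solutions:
 h(a) = C1 + Integral(a/cos(a), a)


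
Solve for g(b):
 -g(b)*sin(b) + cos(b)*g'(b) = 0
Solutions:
 g(b) = C1/cos(b)


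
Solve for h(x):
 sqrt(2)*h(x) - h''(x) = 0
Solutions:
 h(x) = C1*exp(-2^(1/4)*x) + C2*exp(2^(1/4)*x)


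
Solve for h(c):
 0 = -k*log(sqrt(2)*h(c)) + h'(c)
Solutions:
 Integral(1/(2*log(_y) + log(2)), (_y, h(c))) = C1 + c*k/2


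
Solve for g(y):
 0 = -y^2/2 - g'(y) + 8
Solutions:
 g(y) = C1 - y^3/6 + 8*y


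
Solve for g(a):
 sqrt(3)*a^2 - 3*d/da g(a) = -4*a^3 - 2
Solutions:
 g(a) = C1 + a^4/3 + sqrt(3)*a^3/9 + 2*a/3


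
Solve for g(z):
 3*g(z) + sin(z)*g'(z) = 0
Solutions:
 g(z) = C1*(cos(z) + 1)^(3/2)/(cos(z) - 1)^(3/2)


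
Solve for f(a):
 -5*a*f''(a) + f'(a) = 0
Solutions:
 f(a) = C1 + C2*a^(6/5)


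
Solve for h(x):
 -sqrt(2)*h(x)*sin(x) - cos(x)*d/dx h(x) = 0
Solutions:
 h(x) = C1*cos(x)^(sqrt(2))


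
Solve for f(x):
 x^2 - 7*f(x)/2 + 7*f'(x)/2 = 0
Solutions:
 f(x) = C1*exp(x) + 2*x^2/7 + 4*x/7 + 4/7


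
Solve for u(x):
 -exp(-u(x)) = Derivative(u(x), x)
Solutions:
 u(x) = log(C1 - x)


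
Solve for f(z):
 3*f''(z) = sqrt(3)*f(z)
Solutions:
 f(z) = C1*exp(-3^(3/4)*z/3) + C2*exp(3^(3/4)*z/3)


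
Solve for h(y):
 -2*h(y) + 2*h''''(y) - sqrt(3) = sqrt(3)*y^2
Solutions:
 h(y) = C1*exp(-y) + C2*exp(y) + C3*sin(y) + C4*cos(y) - sqrt(3)*y^2/2 - sqrt(3)/2


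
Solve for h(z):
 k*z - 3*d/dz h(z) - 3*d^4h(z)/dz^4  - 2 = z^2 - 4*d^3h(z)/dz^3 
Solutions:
 h(z) = C1 + C2*exp(z*(32*2^(1/3)/(27*sqrt(473) + 601)^(1/3) + 16 + 2^(2/3)*(27*sqrt(473) + 601)^(1/3))/36)*sin(2^(1/3)*sqrt(3)*z*(-2^(1/3)*(27*sqrt(473) + 601)^(1/3) + 32/(27*sqrt(473) + 601)^(1/3))/36) + C3*exp(z*(32*2^(1/3)/(27*sqrt(473) + 601)^(1/3) + 16 + 2^(2/3)*(27*sqrt(473) + 601)^(1/3))/36)*cos(2^(1/3)*sqrt(3)*z*(-2^(1/3)*(27*sqrt(473) + 601)^(1/3) + 32/(27*sqrt(473) + 601)^(1/3))/36) + C4*exp(z*(-2^(2/3)*(27*sqrt(473) + 601)^(1/3) - 32*2^(1/3)/(27*sqrt(473) + 601)^(1/3) + 8)/18) + k*z^2/6 - z^3/9 - 14*z/9


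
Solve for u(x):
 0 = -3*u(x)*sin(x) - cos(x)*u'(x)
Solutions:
 u(x) = C1*cos(x)^3


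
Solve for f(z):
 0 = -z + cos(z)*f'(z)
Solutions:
 f(z) = C1 + Integral(z/cos(z), z)


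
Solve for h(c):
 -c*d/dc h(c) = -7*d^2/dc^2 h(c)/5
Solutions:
 h(c) = C1 + C2*erfi(sqrt(70)*c/14)


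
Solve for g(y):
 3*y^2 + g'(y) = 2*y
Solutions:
 g(y) = C1 - y^3 + y^2


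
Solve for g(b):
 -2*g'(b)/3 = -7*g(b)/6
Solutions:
 g(b) = C1*exp(7*b/4)


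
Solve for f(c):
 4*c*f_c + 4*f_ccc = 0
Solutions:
 f(c) = C1 + Integral(C2*airyai(-c) + C3*airybi(-c), c)


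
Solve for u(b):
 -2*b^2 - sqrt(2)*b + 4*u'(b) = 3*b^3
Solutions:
 u(b) = C1 + 3*b^4/16 + b^3/6 + sqrt(2)*b^2/8


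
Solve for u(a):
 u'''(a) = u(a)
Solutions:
 u(a) = C3*exp(a) + (C1*sin(sqrt(3)*a/2) + C2*cos(sqrt(3)*a/2))*exp(-a/2)


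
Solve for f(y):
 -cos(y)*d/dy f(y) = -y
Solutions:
 f(y) = C1 + Integral(y/cos(y), y)


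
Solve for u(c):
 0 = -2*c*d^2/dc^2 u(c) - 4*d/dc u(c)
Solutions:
 u(c) = C1 + C2/c


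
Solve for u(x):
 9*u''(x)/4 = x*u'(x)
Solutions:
 u(x) = C1 + C2*erfi(sqrt(2)*x/3)


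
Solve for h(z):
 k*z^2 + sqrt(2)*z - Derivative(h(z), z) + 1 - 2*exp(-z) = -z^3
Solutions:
 h(z) = C1 + k*z^3/3 + z^4/4 + sqrt(2)*z^2/2 + z + 2*exp(-z)


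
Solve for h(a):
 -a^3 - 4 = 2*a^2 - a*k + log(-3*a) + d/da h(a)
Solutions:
 h(a) = C1 - a^4/4 - 2*a^3/3 + a^2*k/2 - a*log(-a) + a*(-3 - log(3))


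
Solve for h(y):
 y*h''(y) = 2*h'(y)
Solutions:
 h(y) = C1 + C2*y^3


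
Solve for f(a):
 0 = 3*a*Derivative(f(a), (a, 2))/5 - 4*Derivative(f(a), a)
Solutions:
 f(a) = C1 + C2*a^(23/3)


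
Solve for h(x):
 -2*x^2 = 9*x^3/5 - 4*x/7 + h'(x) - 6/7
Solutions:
 h(x) = C1 - 9*x^4/20 - 2*x^3/3 + 2*x^2/7 + 6*x/7


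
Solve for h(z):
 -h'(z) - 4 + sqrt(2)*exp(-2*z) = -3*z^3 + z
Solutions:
 h(z) = C1 + 3*z^4/4 - z^2/2 - 4*z - sqrt(2)*exp(-2*z)/2


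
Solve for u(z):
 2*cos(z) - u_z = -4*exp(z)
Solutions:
 u(z) = C1 + 4*exp(z) + 2*sin(z)


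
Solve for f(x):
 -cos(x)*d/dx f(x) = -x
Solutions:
 f(x) = C1 + Integral(x/cos(x), x)


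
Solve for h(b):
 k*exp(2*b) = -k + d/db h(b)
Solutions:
 h(b) = C1 + b*k + k*exp(2*b)/2


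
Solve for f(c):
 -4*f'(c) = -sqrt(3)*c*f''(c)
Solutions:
 f(c) = C1 + C2*c^(1 + 4*sqrt(3)/3)


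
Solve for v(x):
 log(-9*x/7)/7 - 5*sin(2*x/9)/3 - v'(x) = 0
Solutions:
 v(x) = C1 + x*log(-x)/7 - x*log(7)/7 - x/7 + 2*x*log(3)/7 + 15*cos(2*x/9)/2


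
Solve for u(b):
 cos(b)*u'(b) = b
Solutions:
 u(b) = C1 + Integral(b/cos(b), b)


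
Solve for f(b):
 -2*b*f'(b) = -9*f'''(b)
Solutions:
 f(b) = C1 + Integral(C2*airyai(6^(1/3)*b/3) + C3*airybi(6^(1/3)*b/3), b)


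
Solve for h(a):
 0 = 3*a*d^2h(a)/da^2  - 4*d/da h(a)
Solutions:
 h(a) = C1 + C2*a^(7/3)


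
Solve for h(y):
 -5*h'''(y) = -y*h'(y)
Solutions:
 h(y) = C1 + Integral(C2*airyai(5^(2/3)*y/5) + C3*airybi(5^(2/3)*y/5), y)


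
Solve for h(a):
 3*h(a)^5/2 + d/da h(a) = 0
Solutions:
 h(a) = -I*(1/(C1 + 6*a))^(1/4)
 h(a) = I*(1/(C1 + 6*a))^(1/4)
 h(a) = -(1/(C1 + 6*a))^(1/4)
 h(a) = (1/(C1 + 6*a))^(1/4)


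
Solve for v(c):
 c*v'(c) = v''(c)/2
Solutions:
 v(c) = C1 + C2*erfi(c)


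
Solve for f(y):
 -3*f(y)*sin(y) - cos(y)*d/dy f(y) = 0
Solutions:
 f(y) = C1*cos(y)^3


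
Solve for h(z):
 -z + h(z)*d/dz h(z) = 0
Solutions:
 h(z) = -sqrt(C1 + z^2)
 h(z) = sqrt(C1 + z^2)


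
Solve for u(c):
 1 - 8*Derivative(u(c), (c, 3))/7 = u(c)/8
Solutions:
 u(c) = C3*exp(-7^(1/3)*c/4) + (C1*sin(sqrt(3)*7^(1/3)*c/8) + C2*cos(sqrt(3)*7^(1/3)*c/8))*exp(7^(1/3)*c/8) + 8


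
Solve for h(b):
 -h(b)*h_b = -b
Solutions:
 h(b) = -sqrt(C1 + b^2)
 h(b) = sqrt(C1 + b^2)


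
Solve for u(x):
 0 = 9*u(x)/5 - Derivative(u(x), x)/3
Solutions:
 u(x) = C1*exp(27*x/5)


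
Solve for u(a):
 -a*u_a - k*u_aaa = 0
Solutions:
 u(a) = C1 + Integral(C2*airyai(a*(-1/k)^(1/3)) + C3*airybi(a*(-1/k)^(1/3)), a)


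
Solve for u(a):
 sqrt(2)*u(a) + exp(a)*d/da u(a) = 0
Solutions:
 u(a) = C1*exp(sqrt(2)*exp(-a))


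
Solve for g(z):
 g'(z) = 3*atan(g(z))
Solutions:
 Integral(1/atan(_y), (_y, g(z))) = C1 + 3*z


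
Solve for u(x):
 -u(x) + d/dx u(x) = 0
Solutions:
 u(x) = C1*exp(x)


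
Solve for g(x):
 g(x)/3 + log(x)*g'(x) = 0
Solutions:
 g(x) = C1*exp(-li(x)/3)


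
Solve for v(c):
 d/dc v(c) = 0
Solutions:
 v(c) = C1


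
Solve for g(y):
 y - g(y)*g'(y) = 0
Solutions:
 g(y) = -sqrt(C1 + y^2)
 g(y) = sqrt(C1 + y^2)


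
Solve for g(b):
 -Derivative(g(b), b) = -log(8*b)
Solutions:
 g(b) = C1 + b*log(b) - b + b*log(8)


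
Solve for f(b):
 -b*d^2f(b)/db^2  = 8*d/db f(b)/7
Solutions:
 f(b) = C1 + C2/b^(1/7)


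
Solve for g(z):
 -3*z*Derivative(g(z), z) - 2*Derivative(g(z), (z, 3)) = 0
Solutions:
 g(z) = C1 + Integral(C2*airyai(-2^(2/3)*3^(1/3)*z/2) + C3*airybi(-2^(2/3)*3^(1/3)*z/2), z)


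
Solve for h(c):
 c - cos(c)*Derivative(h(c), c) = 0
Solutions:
 h(c) = C1 + Integral(c/cos(c), c)


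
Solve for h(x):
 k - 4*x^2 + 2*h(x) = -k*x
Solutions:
 h(x) = -k*x/2 - k/2 + 2*x^2


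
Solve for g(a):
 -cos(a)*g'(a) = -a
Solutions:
 g(a) = C1 + Integral(a/cos(a), a)


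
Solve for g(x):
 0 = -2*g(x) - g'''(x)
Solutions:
 g(x) = C3*exp(-2^(1/3)*x) + (C1*sin(2^(1/3)*sqrt(3)*x/2) + C2*cos(2^(1/3)*sqrt(3)*x/2))*exp(2^(1/3)*x/2)


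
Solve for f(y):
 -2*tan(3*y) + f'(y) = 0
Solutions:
 f(y) = C1 - 2*log(cos(3*y))/3


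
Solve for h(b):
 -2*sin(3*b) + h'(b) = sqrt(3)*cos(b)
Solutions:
 h(b) = C1 + sqrt(3)*sin(b) - 2*cos(3*b)/3


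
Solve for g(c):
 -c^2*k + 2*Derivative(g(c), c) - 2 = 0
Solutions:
 g(c) = C1 + c^3*k/6 + c


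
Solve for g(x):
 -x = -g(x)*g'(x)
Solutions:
 g(x) = -sqrt(C1 + x^2)
 g(x) = sqrt(C1 + x^2)


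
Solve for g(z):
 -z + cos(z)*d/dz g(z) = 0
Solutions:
 g(z) = C1 + Integral(z/cos(z), z)


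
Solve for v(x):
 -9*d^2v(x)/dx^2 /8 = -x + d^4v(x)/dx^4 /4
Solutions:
 v(x) = C1 + C2*x + C3*sin(3*sqrt(2)*x/2) + C4*cos(3*sqrt(2)*x/2) + 4*x^3/27


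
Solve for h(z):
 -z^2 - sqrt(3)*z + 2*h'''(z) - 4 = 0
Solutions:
 h(z) = C1 + C2*z + C3*z^2 + z^5/120 + sqrt(3)*z^4/48 + z^3/3


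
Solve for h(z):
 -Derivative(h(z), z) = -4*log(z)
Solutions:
 h(z) = C1 + 4*z*log(z) - 4*z


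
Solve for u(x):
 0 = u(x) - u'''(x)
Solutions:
 u(x) = C3*exp(x) + (C1*sin(sqrt(3)*x/2) + C2*cos(sqrt(3)*x/2))*exp(-x/2)


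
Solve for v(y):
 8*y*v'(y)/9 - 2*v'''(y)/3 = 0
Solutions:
 v(y) = C1 + Integral(C2*airyai(6^(2/3)*y/3) + C3*airybi(6^(2/3)*y/3), y)


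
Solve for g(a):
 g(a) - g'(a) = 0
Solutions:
 g(a) = C1*exp(a)


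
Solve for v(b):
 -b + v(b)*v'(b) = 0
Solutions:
 v(b) = -sqrt(C1 + b^2)
 v(b) = sqrt(C1 + b^2)


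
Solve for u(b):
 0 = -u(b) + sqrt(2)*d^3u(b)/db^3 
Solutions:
 u(b) = C3*exp(2^(5/6)*b/2) + (C1*sin(2^(5/6)*sqrt(3)*b/4) + C2*cos(2^(5/6)*sqrt(3)*b/4))*exp(-2^(5/6)*b/4)


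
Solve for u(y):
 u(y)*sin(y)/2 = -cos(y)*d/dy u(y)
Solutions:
 u(y) = C1*sqrt(cos(y))


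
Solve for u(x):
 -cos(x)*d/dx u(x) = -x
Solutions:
 u(x) = C1 + Integral(x/cos(x), x)


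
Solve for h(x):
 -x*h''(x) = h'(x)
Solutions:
 h(x) = C1 + C2*log(x)


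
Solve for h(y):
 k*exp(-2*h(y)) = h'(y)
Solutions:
 h(y) = log(-sqrt(C1 + 2*k*y))
 h(y) = log(C1 + 2*k*y)/2


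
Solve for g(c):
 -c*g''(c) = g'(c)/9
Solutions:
 g(c) = C1 + C2*c^(8/9)


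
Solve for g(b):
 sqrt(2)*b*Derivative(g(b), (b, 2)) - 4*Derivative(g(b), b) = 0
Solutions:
 g(b) = C1 + C2*b^(1 + 2*sqrt(2))


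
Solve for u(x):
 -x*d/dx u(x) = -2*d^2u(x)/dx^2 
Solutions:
 u(x) = C1 + C2*erfi(x/2)


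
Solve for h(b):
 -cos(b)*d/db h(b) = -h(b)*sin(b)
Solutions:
 h(b) = C1/cos(b)


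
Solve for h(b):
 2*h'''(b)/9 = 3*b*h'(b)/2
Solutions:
 h(b) = C1 + Integral(C2*airyai(3*2^(1/3)*b/2) + C3*airybi(3*2^(1/3)*b/2), b)


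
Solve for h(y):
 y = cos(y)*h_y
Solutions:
 h(y) = C1 + Integral(y/cos(y), y)


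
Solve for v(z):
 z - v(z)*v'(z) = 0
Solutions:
 v(z) = -sqrt(C1 + z^2)
 v(z) = sqrt(C1 + z^2)


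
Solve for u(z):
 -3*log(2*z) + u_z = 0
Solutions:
 u(z) = C1 + 3*z*log(z) - 3*z + z*log(8)


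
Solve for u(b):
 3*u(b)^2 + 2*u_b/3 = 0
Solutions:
 u(b) = 2/(C1 + 9*b)


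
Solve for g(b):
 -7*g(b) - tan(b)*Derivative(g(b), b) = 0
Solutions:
 g(b) = C1/sin(b)^7


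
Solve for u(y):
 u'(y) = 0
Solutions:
 u(y) = C1


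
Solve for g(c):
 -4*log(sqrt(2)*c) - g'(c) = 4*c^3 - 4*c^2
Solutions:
 g(c) = C1 - c^4 + 4*c^3/3 - 4*c*log(c) - c*log(4) + 4*c


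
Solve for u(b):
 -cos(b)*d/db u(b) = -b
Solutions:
 u(b) = C1 + Integral(b/cos(b), b)


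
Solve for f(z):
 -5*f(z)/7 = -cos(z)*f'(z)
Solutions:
 f(z) = C1*(sin(z) + 1)^(5/14)/(sin(z) - 1)^(5/14)


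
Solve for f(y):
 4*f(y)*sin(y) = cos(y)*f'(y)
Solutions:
 f(y) = C1/cos(y)^4


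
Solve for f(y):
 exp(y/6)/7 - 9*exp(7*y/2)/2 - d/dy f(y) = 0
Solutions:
 f(y) = C1 + 6*exp(y/6)/7 - 9*exp(7*y/2)/7


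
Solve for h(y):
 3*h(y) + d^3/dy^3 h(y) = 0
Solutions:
 h(y) = C3*exp(-3^(1/3)*y) + (C1*sin(3^(5/6)*y/2) + C2*cos(3^(5/6)*y/2))*exp(3^(1/3)*y/2)


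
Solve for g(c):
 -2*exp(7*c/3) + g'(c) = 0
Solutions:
 g(c) = C1 + 6*exp(7*c/3)/7


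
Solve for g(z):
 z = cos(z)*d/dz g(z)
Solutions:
 g(z) = C1 + Integral(z/cos(z), z)


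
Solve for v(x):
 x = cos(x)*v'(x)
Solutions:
 v(x) = C1 + Integral(x/cos(x), x)


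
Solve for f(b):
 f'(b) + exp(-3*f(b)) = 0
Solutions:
 f(b) = log(C1 - 3*b)/3
 f(b) = log((-3^(1/3) - 3^(5/6)*I)*(C1 - b)^(1/3)/2)
 f(b) = log((-3^(1/3) + 3^(5/6)*I)*(C1 - b)^(1/3)/2)


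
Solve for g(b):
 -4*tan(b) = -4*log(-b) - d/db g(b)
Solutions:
 g(b) = C1 - 4*b*log(-b) + 4*b - 4*log(cos(b))


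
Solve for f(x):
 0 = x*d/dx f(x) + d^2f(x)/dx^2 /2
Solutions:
 f(x) = C1 + C2*erf(x)


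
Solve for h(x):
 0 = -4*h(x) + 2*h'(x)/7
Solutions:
 h(x) = C1*exp(14*x)


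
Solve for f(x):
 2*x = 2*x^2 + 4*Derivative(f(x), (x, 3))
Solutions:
 f(x) = C1 + C2*x + C3*x^2 - x^5/120 + x^4/48


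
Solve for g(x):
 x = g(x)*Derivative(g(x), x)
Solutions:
 g(x) = -sqrt(C1 + x^2)
 g(x) = sqrt(C1 + x^2)


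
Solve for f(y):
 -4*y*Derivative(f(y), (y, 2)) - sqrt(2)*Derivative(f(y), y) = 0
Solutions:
 f(y) = C1 + C2*y^(1 - sqrt(2)/4)


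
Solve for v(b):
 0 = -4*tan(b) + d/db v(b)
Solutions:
 v(b) = C1 - 4*log(cos(b))


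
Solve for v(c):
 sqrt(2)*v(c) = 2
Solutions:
 v(c) = sqrt(2)


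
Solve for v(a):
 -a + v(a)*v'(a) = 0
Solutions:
 v(a) = -sqrt(C1 + a^2)
 v(a) = sqrt(C1 + a^2)


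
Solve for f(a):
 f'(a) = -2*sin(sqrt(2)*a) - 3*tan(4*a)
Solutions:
 f(a) = C1 + 3*log(cos(4*a))/4 + sqrt(2)*cos(sqrt(2)*a)


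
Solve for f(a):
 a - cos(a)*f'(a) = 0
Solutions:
 f(a) = C1 + Integral(a/cos(a), a)


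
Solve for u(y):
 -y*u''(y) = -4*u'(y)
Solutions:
 u(y) = C1 + C2*y^5


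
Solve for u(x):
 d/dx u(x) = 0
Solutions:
 u(x) = C1


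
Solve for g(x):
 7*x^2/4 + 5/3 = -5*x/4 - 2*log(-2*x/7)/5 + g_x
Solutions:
 g(x) = C1 + 7*x^3/12 + 5*x^2/8 + 2*x*log(-x)/5 + x*(-6*log(7) + 6*log(2) + 19)/15


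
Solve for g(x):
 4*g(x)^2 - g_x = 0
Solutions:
 g(x) = -1/(C1 + 4*x)


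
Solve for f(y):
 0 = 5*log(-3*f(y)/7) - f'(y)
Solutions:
 -Integral(1/(log(-_y) - log(7) + log(3)), (_y, f(y)))/5 = C1 - y


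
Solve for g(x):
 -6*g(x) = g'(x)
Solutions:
 g(x) = C1*exp(-6*x)


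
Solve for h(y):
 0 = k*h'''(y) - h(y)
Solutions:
 h(y) = C1*exp(y*(1/k)^(1/3)) + C2*exp(y*(-1 + sqrt(3)*I)*(1/k)^(1/3)/2) + C3*exp(-y*(1 + sqrt(3)*I)*(1/k)^(1/3)/2)


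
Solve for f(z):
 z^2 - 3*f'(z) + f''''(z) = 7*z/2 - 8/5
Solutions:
 f(z) = C1 + C4*exp(3^(1/3)*z) + z^3/9 - 7*z^2/12 + 8*z/15 + (C2*sin(3^(5/6)*z/2) + C3*cos(3^(5/6)*z/2))*exp(-3^(1/3)*z/2)
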